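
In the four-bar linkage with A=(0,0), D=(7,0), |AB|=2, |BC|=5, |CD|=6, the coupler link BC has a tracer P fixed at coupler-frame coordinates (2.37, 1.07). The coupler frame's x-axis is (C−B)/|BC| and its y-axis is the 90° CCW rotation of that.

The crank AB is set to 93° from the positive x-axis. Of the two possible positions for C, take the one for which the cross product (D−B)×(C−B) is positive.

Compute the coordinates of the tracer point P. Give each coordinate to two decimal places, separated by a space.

A=(0,0), D=(7.00,0)
B = A + 2.00·(cos93°, sin93°) = (-0.1047, 1.9973)
|BD| = 7.3801
circle(B,5.00) ∩ circle(D,6.00): a=2.9448, h=4.0408
  candidates: C₊=(3.8238,5.0904) cross=29.822; C₋=(1.6367,-2.6897) cross=-29.822
  mode + wants cross > 0 → take C=(3.8238,5.0904) (cross=29.822)
ex = (C−B)/|BC| = (0.7857,0.6186); ey = (-0.6186,0.7857)
P = B + 2.37·ex + 1.07·ey = (1.0955,4.3041)

1.10 4.30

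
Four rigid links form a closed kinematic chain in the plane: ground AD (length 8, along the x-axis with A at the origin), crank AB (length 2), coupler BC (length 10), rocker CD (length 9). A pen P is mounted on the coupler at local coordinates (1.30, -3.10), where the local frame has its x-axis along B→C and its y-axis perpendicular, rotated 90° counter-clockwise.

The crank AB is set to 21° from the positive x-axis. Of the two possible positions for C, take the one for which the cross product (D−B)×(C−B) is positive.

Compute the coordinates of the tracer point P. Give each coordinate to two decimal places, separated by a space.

A=(0,0), D=(8.00,0)
B = A + 2.00·(cos21°, sin21°) = (1.8672, 0.7167)
|BD| = 6.1746
circle(B,10.00) ∩ circle(D,9.00): a=4.6259, h=8.8657
  candidates: C₊=(7.4909,8.9856) cross=54.742; C₋=(5.4326,-8.6260) cross=-54.742
  mode + wants cross > 0 → take C=(7.4909,8.9856) (cross=54.742)
ex = (C−B)/|BC| = (0.5624,0.8269); ey = (-0.8269,0.5624)
P = B + 1.30·ex + -3.10·ey = (5.1616,0.0483)

5.16 0.05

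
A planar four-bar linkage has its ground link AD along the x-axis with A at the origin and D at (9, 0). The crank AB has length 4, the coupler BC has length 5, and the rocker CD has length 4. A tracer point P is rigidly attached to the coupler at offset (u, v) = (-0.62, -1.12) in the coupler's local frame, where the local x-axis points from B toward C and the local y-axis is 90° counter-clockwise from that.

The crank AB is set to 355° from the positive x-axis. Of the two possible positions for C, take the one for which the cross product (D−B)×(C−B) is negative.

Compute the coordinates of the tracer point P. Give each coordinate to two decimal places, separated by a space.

A=(0,0), D=(9.00,0)
B = A + 4.00·(cos355°, sin355°) = (3.9848, -0.3486)
|BD| = 5.0273
circle(B,5.00) ∩ circle(D,4.00): a=3.4088, h=3.6579
  candidates: C₊=(7.1317,3.5369) cross=18.389; C₋=(7.6390,-3.7613) cross=-18.389
  mode - wants cross < 0 → take C=(7.6390,-3.7613) (cross=-18.389)
ex = (C−B)/|BC| = (0.7308,-0.6825); ey = (0.6825,0.7308)
P = B + -0.62·ex + -1.12·ey = (2.7672,-0.7440)

2.77 -0.74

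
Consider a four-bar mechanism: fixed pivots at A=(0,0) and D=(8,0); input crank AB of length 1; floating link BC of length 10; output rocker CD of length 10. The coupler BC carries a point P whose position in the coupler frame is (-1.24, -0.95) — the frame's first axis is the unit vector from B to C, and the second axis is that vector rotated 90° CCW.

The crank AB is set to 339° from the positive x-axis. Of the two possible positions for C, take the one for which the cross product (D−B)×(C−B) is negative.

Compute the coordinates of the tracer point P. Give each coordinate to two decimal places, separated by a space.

-0.43 0.40

A=(0,0), D=(8.00,0)
B = A + 1.00·(cos339°, sin339°) = (0.9336, -0.3584)
|BD| = 7.0755
circle(B,10.00) ∩ circle(D,10.00): a=3.5378, h=9.3533
  candidates: C₊=(3.9931,9.1621) cross=66.179; C₋=(4.9405,-9.5205) cross=-66.179
  mode - wants cross < 0 → take C=(4.9405,-9.5205) (cross=-66.179)
ex = (C−B)/|BC| = (0.4007,-0.9162); ey = (0.9162,0.4007)
P = B + -1.24·ex + -0.95·ey = (-0.4337,0.3971)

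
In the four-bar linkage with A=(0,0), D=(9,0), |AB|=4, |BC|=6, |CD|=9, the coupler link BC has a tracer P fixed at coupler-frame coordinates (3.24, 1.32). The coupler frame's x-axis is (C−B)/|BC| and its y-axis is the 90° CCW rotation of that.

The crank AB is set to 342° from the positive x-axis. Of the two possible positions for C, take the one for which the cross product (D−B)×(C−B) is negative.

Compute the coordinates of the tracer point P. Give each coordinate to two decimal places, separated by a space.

A=(0,0), D=(9.00,0)
B = A + 4.00·(cos342°, sin342°) = (3.8042, -1.2361)
|BD| = 5.3408
circle(B,6.00) ∩ circle(D,9.00): a=-1.5425, h=5.7983
  candidates: C₊=(0.9617,4.0479) cross=30.968; C₋=(3.6456,-7.2340) cross=-30.968
  mode - wants cross < 0 → take C=(3.6456,-7.2340) (cross=-30.968)
ex = (C−B)/|BC| = (-0.0264,-0.9997); ey = (0.9997,-0.0264)
P = B + 3.24·ex + 1.32·ey = (5.0381,-4.5098)

5.04 -4.51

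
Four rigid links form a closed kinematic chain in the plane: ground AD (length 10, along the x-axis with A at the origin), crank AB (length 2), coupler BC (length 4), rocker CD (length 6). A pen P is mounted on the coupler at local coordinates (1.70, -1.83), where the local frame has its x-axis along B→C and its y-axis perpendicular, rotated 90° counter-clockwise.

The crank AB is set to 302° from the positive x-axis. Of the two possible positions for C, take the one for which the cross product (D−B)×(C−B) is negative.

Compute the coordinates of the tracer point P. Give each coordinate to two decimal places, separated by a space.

2.05 -3.99

A=(0,0), D=(10.00,0)
B = A + 2.00·(cos302°, sin302°) = (1.0598, -1.6961)
|BD| = 9.0996
circle(B,4.00) ∩ circle(D,6.00): a=3.4509, h=2.0227
  candidates: C₊=(4.0732,0.9344) cross=18.406; C₋=(4.8273,-3.0402) cross=-18.406
  mode - wants cross < 0 → take C=(4.8273,-3.0402) (cross=-18.406)
ex = (C−B)/|BC| = (0.9419,-0.3360); ey = (0.3360,0.9419)
P = B + 1.70·ex + -1.83·ey = (2.0461,-3.9909)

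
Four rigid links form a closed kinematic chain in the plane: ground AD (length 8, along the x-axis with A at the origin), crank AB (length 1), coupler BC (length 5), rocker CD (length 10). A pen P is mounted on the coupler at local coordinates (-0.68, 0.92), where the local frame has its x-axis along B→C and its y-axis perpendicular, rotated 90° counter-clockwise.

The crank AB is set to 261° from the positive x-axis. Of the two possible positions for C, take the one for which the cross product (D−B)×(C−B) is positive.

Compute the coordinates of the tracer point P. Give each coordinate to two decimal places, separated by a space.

-0.91 -1.85

A=(0,0), D=(8.00,0)
B = A + 1.00·(cos261°, sin261°) = (-0.1564, -0.9877)
|BD| = 8.2160
circle(B,5.00) ∩ circle(D,10.00): a=-0.4562, h=4.9791
  candidates: C₊=(-1.2079,3.9005) cross=40.909; C₋=(-0.0108,-5.9856) cross=-40.909
  mode + wants cross > 0 → take C=(-1.2079,3.9005) (cross=40.909)
ex = (C−B)/|BC| = (-0.2103,0.9776); ey = (-0.9776,-0.2103)
P = B + -0.68·ex + 0.92·ey = (-0.9129,-1.8460)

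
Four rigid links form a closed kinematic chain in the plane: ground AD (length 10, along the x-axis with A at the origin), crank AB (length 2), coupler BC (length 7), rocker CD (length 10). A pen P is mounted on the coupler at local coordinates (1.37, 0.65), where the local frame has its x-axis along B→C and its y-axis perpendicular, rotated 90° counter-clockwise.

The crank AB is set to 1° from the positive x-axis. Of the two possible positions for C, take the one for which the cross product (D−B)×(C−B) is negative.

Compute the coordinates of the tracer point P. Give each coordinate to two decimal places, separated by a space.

2.80 -1.25

A=(0,0), D=(10.00,0)
B = A + 2.00·(cos1°, sin1°) = (1.9997, 0.0349)
|BD| = 8.0004
circle(B,7.00) ∩ circle(D,10.00): a=0.8128, h=6.9526
  candidates: C₊=(2.8429,6.9839) cross=55.624; C₋=(2.7822,-6.9212) cross=-55.624
  mode - wants cross < 0 → take C=(2.7822,-6.9212) (cross=-55.624)
ex = (C−B)/|BC| = (0.1118,-0.9937); ey = (0.9937,0.1118)
P = B + 1.37·ex + 0.65·ey = (2.7988,-1.2538)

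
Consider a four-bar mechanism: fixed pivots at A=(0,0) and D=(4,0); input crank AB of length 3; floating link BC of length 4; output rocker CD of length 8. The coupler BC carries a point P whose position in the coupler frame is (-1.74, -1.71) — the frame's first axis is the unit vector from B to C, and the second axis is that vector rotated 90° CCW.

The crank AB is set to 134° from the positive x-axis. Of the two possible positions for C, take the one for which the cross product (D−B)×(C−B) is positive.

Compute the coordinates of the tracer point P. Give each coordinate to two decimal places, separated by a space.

-0.79 0.09

A=(0,0), D=(4.00,0)
B = A + 3.00·(cos134°, sin134°) = (-2.0840, 2.1580)
|BD| = 6.4554
circle(B,4.00) ∩ circle(D,8.00): a=-0.4901, h=3.9699
  candidates: C₊=(-1.2188,6.0633) cross=25.627; C₋=(-3.8730,-1.4196) cross=-25.627
  mode + wants cross > 0 → take C=(-1.2188,6.0633) (cross=25.627)
ex = (C−B)/|BC| = (0.2163,0.9763); ey = (-0.9763,0.2163)
P = B + -1.74·ex + -1.71·ey = (-0.7908,0.0893)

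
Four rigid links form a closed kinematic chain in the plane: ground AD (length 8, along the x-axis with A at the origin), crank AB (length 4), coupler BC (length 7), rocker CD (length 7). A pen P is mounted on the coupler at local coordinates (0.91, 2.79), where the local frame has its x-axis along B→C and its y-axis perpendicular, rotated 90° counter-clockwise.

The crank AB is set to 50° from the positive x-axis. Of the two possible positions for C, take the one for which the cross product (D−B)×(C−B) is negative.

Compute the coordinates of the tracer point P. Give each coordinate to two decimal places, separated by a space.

A=(0,0), D=(8.00,0)
B = A + 4.00·(cos50°, sin50°) = (2.5712, 3.0642)
|BD| = 6.2339
circle(B,7.00) ∩ circle(D,7.00): a=3.1170, h=6.2677
  candidates: C₊=(8.3664,6.9904) cross=39.073; C₋=(2.2048,-3.9262) cross=-39.073
  mode - wants cross < 0 → take C=(2.2048,-3.9262) (cross=-39.073)
ex = (C−B)/|BC| = (-0.0523,-0.9986); ey = (0.9986,-0.0523)
P = B + 0.91·ex + 2.79·ey = (5.3097,2.0094)

5.31 2.01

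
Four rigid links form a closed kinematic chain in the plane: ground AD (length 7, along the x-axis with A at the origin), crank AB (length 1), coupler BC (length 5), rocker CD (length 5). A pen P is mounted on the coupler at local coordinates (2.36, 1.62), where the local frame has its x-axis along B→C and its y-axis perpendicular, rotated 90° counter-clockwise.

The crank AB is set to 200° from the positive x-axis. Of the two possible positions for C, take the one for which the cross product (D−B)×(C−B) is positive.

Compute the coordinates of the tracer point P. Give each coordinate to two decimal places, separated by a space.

A=(0,0), D=(7.00,0)
B = A + 1.00·(cos200°, sin200°) = (-0.9397, -0.3420)
|BD| = 7.9471
circle(B,5.00) ∩ circle(D,5.00): a=3.9735, h=3.0350
  candidates: C₊=(2.8995,2.8612) cross=24.119; C₋=(3.1608,-3.2032) cross=-24.119
  mode + wants cross > 0 → take C=(2.8995,2.8612) (cross=24.119)
ex = (C−B)/|BC| = (0.7678,0.6406); ey = (-0.6406,0.7678)
P = B + 2.36·ex + 1.62·ey = (-0.1654,2.4138)

-0.17 2.41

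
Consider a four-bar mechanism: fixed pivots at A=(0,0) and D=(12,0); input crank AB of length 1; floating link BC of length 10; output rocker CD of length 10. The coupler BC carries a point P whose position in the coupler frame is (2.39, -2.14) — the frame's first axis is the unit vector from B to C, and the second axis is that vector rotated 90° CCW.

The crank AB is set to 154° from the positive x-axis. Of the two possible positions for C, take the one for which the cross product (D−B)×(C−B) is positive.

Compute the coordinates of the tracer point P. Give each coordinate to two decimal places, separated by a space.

A=(0,0), D=(12.00,0)
B = A + 1.00·(cos154°, sin154°) = (-0.8988, 0.4384)
|BD| = 12.9062
circle(B,10.00) ∩ circle(D,10.00): a=6.4531, h=7.6392
  candidates: C₊=(5.8101,7.8540) cross=98.593; C₋=(5.2911,-7.4156) cross=-98.593
  mode + wants cross > 0 → take C=(5.8101,7.8540) (cross=98.593)
ex = (C−B)/|BC| = (0.6709,0.7416); ey = (-0.7416,0.6709)
P = B + 2.39·ex + -2.14·ey = (2.2916,0.7750)

2.29 0.78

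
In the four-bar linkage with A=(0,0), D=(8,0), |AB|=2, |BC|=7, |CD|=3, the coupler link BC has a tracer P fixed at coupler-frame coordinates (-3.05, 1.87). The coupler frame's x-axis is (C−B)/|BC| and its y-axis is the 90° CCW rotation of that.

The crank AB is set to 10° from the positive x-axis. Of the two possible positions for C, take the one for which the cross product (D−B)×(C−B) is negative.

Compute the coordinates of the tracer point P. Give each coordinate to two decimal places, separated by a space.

A=(0,0), D=(8.00,0)
B = A + 2.00·(cos10°, sin10°) = (1.9696, 0.3473)
|BD| = 6.0404
circle(B,7.00) ∩ circle(D,3.00): a=6.3312, h=2.9859
  candidates: C₊=(8.4621,2.9642) cross=18.036; C₋=(8.1187,-2.9977) cross=-18.036
  mode - wants cross < 0 → take C=(8.1187,-2.9977) (cross=-18.036)
ex = (C−B)/|BC| = (0.8784,-0.4778); ey = (0.4778,0.8784)
P = B + -3.05·ex + 1.87·ey = (0.1839,3.4474)

0.18 3.45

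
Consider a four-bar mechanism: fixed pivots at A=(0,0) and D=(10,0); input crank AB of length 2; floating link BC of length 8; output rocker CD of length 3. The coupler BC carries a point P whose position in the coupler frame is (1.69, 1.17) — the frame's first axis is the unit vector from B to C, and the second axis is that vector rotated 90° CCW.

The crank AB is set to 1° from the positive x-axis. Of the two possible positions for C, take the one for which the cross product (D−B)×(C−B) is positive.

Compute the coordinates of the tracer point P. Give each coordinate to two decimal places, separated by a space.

3.15 1.74

A=(0,0), D=(10.00,0)
B = A + 2.00·(cos1°, sin1°) = (1.9997, 0.0349)
|BD| = 8.0004
circle(B,8.00) ∩ circle(D,3.00): a=7.4375, h=2.9467
  candidates: C₊=(9.4500,2.9492) cross=23.575; C₋=(9.4243,-2.9442) cross=-23.575
  mode + wants cross > 0 → take C=(9.4500,2.9492) (cross=23.575)
ex = (C−B)/|BC| = (0.9313,0.3643); ey = (-0.3643,0.9313)
P = B + 1.69·ex + 1.17·ey = (3.1474,1.7401)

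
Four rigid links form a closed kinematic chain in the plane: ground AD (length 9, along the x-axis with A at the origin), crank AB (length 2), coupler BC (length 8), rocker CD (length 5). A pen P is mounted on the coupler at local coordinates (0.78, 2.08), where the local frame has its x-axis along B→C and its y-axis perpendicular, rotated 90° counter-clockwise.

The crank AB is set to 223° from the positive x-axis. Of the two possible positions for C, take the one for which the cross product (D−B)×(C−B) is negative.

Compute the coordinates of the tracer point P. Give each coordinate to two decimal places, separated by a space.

A=(0,0), D=(9.00,0)
B = A + 2.00·(cos223°, sin223°) = (-1.4627, -1.3640)
|BD| = 10.5512
circle(B,8.00) ∩ circle(D,5.00): a=7.1237, h=3.6404
  candidates: C₊=(5.1307,3.1667) cross=38.410; C₋=(6.0719,-4.0529) cross=-38.410
  mode - wants cross < 0 → take C=(6.0719,-4.0529) (cross=-38.410)
ex = (C−B)/|BC| = (0.9418,-0.3361); ey = (0.3361,0.9418)
P = B + 0.78·ex + 2.08·ey = (-0.0290,0.3328)

-0.03 0.33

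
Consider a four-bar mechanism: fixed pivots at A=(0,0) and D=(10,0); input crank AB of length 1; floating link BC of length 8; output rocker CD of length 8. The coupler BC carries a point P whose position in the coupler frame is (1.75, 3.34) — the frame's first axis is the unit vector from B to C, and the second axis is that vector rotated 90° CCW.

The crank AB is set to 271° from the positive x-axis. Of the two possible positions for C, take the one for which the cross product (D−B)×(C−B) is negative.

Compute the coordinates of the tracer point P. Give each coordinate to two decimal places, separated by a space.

3.63 0.10

A=(0,0), D=(10.00,0)
B = A + 1.00·(cos271°, sin271°) = (0.0175, -0.9998)
|BD| = 10.0325
circle(B,8.00) ∩ circle(D,8.00): a=5.0162, h=6.2320
  candidates: C₊=(4.3876,5.7010) cross=62.522; C₋=(5.6298,-6.7009) cross=-62.522
  mode - wants cross < 0 → take C=(5.6298,-6.7009) (cross=-62.522)
ex = (C−B)/|BC| = (0.7015,-0.7126); ey = (0.7126,0.7015)
P = B + 1.75·ex + 3.34·ey = (3.6253,0.0962)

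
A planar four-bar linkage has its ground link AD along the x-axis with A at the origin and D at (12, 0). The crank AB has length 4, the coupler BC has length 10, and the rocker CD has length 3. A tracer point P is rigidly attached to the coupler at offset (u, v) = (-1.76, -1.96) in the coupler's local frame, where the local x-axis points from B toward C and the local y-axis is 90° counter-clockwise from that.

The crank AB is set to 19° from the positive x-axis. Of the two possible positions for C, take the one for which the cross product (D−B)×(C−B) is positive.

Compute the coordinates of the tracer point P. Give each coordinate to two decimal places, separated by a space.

A=(0,0), D=(12.00,0)
B = A + 4.00·(cos19°, sin19°) = (3.7821, 1.3023)
|BD| = 8.3205
circle(B,10.00) ∩ circle(D,3.00): a=9.6287, h=2.6997
  candidates: C₊=(13.7146,2.4617) cross=22.463; C₋=(12.8695,-2.8712) cross=-22.463
  mode + wants cross > 0 → take C=(13.7146,2.4617) (cross=22.463)
ex = (C−B)/|BC| = (0.9933,0.1159); ey = (-0.1159,0.9933)
P = B + -1.76·ex + -1.96·ey = (2.2612,-0.8486)

2.26 -0.85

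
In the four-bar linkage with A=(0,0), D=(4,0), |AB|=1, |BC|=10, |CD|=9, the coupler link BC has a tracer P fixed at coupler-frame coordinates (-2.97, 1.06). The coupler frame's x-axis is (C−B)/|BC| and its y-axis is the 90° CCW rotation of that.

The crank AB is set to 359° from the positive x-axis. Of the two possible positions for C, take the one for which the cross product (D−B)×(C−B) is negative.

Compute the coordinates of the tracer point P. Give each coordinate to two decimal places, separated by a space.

A=(0,0), D=(4.00,0)
B = A + 1.00·(cos359°, sin359°) = (0.9998, -0.0175)
|BD| = 3.0002
circle(B,10.00) ∩ circle(D,9.00): a=4.6666, h=8.8444
  candidates: C₊=(5.6149,8.8539) cross=26.535; C₋=(5.7178,-8.8345) cross=-26.535
  mode - wants cross < 0 → take C=(5.7178,-8.8345) (cross=-26.535)
ex = (C−B)/|BC| = (0.4718,-0.8817); ey = (0.8817,0.4718)
P = B + -2.97·ex + 1.06·ey = (0.5332,3.1013)

0.53 3.10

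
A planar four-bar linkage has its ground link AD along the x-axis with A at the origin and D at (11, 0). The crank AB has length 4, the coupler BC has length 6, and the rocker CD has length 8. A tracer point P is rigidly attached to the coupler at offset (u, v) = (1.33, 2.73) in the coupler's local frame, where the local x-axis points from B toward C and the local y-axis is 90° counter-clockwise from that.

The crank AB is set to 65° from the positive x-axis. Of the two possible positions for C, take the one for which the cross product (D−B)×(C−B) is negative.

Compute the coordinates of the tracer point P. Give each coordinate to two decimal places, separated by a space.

A=(0,0), D=(11.00,0)
B = A + 4.00·(cos65°, sin65°) = (1.6905, 3.6252)
|BD| = 9.9905
circle(B,6.00) ∩ circle(D,8.00): a=3.5939, h=4.8046
  candidates: C₊=(6.7828,6.7982) cross=48.000; C₋=(3.2960,-2.1560) cross=-48.000
  mode - wants cross < 0 → take C=(3.2960,-2.1560) (cross=-48.000)
ex = (C−B)/|BC| = (0.2676,-0.9635); ey = (0.9635,0.2676)
P = B + 1.33·ex + 2.73·ey = (4.6768,3.0742)

4.68 3.07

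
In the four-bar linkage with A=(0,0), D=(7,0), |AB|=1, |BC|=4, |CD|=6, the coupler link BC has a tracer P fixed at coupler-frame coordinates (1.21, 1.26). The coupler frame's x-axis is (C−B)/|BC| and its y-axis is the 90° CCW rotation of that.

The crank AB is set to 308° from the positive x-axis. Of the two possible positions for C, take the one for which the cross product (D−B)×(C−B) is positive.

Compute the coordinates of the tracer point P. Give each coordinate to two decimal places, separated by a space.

-0.22 0.75

A=(0,0), D=(7.00,0)
B = A + 1.00·(cos308°, sin308°) = (0.6157, -0.7880)
|BD| = 6.4328
circle(B,4.00) ∩ circle(D,6.00): a=1.6619, h=3.6384
  candidates: C₊=(1.8193,3.0266) cross=23.405; C₋=(2.7107,-4.1955) cross=-23.405
  mode + wants cross > 0 → take C=(1.8193,3.0266) (cross=23.405)
ex = (C−B)/|BC| = (0.3009,0.9537); ey = (-0.9537,0.3009)
P = B + 1.21·ex + 1.26·ey = (-0.2218,0.7451)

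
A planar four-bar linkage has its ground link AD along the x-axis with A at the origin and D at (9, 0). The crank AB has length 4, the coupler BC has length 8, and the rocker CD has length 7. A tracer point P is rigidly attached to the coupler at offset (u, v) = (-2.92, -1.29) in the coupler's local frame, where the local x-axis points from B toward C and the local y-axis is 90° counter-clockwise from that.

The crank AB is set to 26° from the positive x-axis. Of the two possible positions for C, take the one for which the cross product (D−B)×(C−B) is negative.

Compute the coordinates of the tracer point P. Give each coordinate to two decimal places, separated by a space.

1.67 4.30

A=(0,0), D=(9.00,0)
B = A + 4.00·(cos26°, sin26°) = (3.5952, 1.7535)
|BD| = 5.6822
circle(B,8.00) ∩ circle(D,7.00): a=4.1610, h=6.8327
  candidates: C₊=(9.6616,6.9687) cross=38.825; C₋=(5.4445,-6.0298) cross=-38.825
  mode - wants cross < 0 → take C=(5.4445,-6.0298) (cross=-38.825)
ex = (C−B)/|BC| = (0.2312,-0.9729); ey = (0.9729,0.2312)
P = B + -2.92·ex + -1.29·ey = (1.6651,4.2962)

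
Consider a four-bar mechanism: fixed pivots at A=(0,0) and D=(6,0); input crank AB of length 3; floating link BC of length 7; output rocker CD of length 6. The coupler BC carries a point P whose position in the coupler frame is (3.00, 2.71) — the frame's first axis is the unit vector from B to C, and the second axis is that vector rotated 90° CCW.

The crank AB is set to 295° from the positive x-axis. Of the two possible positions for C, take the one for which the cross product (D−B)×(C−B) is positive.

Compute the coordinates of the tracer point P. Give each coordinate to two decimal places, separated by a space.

A=(0,0), D=(6.00,0)
B = A + 3.00·(cos295°, sin295°) = (1.2679, -2.7189)
|BD| = 5.4576
circle(B,7.00) ∩ circle(D,6.00): a=3.9198, h=5.7996
  candidates: C₊=(1.7773,4.2625) cross=31.652; C₋=(7.5559,-5.7948) cross=-31.652
  mode + wants cross > 0 → take C=(1.7773,4.2625) (cross=31.652)
ex = (C−B)/|BC| = (0.0728,0.9973); ey = (-0.9973,0.0728)
P = B + 3.00·ex + 2.71·ey = (-1.2166,0.4704)

-1.22 0.47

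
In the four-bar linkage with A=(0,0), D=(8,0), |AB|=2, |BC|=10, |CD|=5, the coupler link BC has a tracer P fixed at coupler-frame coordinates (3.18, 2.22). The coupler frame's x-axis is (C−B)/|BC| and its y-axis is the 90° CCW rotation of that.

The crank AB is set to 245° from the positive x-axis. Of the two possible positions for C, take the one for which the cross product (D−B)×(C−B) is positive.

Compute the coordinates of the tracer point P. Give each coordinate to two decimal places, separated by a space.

A=(0,0), D=(8.00,0)
B = A + 2.00·(cos245°, sin245°) = (-0.8452, -1.8126)
|BD| = 9.0291
circle(B,10.00) ∩ circle(D,5.00): a=8.6678, h=4.9869
  candidates: C₊=(6.6449,4.8129) cross=45.027; C₋=(8.6472,-4.9579) cross=-45.027
  mode + wants cross > 0 → take C=(6.6449,4.8129) (cross=45.027)
ex = (C−B)/|BC| = (0.7490,0.6625); ey = (-0.6625,0.7490)
P = B + 3.18·ex + 2.22·ey = (0.0658,1.9571)

0.07 1.96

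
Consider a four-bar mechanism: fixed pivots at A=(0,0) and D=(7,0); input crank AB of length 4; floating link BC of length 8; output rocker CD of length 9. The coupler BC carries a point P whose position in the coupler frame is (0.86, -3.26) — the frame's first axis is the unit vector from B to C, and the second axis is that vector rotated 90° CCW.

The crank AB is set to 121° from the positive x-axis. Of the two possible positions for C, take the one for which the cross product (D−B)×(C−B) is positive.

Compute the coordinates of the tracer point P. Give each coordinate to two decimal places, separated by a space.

A=(0,0), D=(7.00,0)
B = A + 4.00·(cos121°, sin121°) = (-2.0602, 3.4287)
|BD| = 9.6872
circle(B,8.00) ∩ circle(D,9.00): a=3.9662, h=6.9476
  candidates: C₊=(4.1083,8.5228) cross=67.303; C₋=(-0.8098,-4.4730) cross=-67.303
  mode + wants cross > 0 → take C=(4.1083,8.5228) (cross=67.303)
ex = (C−B)/|BC| = (0.7711,0.6368); ey = (-0.6368,0.7711)
P = B + 0.86·ex + -3.26·ey = (0.6788,1.4626)

0.68 1.46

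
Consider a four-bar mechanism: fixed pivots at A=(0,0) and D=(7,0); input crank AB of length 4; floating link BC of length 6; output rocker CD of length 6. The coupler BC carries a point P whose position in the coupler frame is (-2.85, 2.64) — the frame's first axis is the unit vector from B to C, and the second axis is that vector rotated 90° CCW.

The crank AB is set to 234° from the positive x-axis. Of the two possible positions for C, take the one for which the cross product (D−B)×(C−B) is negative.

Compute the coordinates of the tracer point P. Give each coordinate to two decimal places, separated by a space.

A=(0,0), D=(7.00,0)
B = A + 4.00·(cos234°, sin234°) = (-2.3511, -3.2361)
|BD| = 9.8953
circle(B,6.00) ∩ circle(D,6.00): a=4.9476, h=3.3943
  candidates: C₊=(1.2144,1.5896) cross=33.587; C₋=(3.4345,-4.8257) cross=-33.587
  mode - wants cross < 0 → take C=(3.4345,-4.8257) (cross=-33.587)
ex = (C−B)/|BC| = (0.9643,-0.2649); ey = (0.2649,0.9643)
P = B + -2.85·ex + 2.64·ey = (-4.3999,0.0647)

-4.40 0.06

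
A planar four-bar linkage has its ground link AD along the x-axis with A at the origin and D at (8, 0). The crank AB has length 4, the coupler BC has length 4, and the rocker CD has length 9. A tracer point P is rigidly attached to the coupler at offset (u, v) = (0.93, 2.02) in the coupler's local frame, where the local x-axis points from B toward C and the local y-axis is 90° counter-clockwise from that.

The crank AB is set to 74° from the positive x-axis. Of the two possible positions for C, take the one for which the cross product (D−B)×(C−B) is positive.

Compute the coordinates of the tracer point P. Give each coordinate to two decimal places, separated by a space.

A=(0,0), D=(8.00,0)
B = A + 4.00·(cos74°, sin74°) = (1.1025, 3.8450)
|BD| = 7.8968
circle(B,4.00) ∩ circle(D,9.00): a=-0.1672, h=3.9965
  candidates: C₊=(2.9025,7.4172) cross=31.560; C₋=(-0.9894,0.4357) cross=-31.560
  mode + wants cross > 0 → take C=(2.9025,7.4172) (cross=31.560)
ex = (C−B)/|BC| = (0.4500,0.8930); ey = (-0.8930,0.4500)
P = B + 0.93·ex + 2.02·ey = (-0.2829,5.5845)

-0.28 5.58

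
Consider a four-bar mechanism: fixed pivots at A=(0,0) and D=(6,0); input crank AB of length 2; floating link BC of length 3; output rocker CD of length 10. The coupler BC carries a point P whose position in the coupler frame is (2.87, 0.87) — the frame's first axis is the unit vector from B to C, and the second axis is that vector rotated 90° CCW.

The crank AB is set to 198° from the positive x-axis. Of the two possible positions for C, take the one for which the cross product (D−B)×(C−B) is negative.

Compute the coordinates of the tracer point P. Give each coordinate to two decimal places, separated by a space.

A=(0,0), D=(6.00,0)
B = A + 2.00·(cos198°, sin198°) = (-1.9021, -0.6180)
|BD| = 7.9262
circle(B,3.00) ∩ circle(D,10.00): a=-1.7773, h=2.4169
  candidates: C₊=(-3.8625,1.6529) cross=19.157; C₋=(-3.4856,-3.1661) cross=-19.157
  mode - wants cross < 0 → take C=(-3.4856,-3.1661) (cross=-19.157)
ex = (C−B)/|BC| = (-0.5278,-0.8494); ey = (0.8494,-0.5278)
P = B + 2.87·ex + 0.87·ey = (-2.6780,-3.5149)

-2.68 -3.51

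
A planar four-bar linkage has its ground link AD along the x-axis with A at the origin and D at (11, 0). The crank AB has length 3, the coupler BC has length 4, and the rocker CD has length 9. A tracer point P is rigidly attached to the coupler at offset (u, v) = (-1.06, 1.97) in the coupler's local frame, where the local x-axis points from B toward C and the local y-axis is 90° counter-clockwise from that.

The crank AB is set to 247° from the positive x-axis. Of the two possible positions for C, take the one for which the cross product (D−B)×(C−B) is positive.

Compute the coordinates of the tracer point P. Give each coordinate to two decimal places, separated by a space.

-3.21 -1.84

A=(0,0), D=(11.00,0)
B = A + 3.00·(cos247°, sin247°) = (-1.1722, -2.7615)
|BD| = 12.4815
circle(B,4.00) ∩ circle(D,9.00): a=3.6369, h=1.6652
  candidates: C₊=(2.0062,-0.3329) cross=20.784; C₋=(2.7430,-3.5808) cross=-20.784
  mode + wants cross > 0 → take C=(2.0062,-0.3329) (cross=20.784)
ex = (C−B)/|BC| = (0.7946,0.6071); ey = (-0.6071,0.7946)
P = B + -1.06·ex + 1.97·ey = (-3.2105,-1.8398)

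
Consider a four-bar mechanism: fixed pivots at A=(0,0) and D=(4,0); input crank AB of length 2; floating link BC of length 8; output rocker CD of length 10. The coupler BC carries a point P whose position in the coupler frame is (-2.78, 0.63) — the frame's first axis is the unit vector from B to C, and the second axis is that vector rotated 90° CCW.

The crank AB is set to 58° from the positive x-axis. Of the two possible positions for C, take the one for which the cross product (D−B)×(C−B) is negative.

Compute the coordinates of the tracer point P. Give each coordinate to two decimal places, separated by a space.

3.73 2.69

A=(0,0), D=(4.00,0)
B = A + 2.00·(cos58°, sin58°) = (1.0598, 1.6961)
|BD| = 3.3943
circle(B,8.00) ∩ circle(D,10.00): a=-3.6059, h=7.1413
  candidates: C₊=(1.5049,9.6837) cross=24.240; C₋=(-5.6320,-2.6879) cross=-24.240
  mode - wants cross < 0 → take C=(-5.6320,-2.6879) (cross=-24.240)
ex = (C−B)/|BC| = (-0.8365,-0.5480); ey = (0.5480,-0.8365)
P = B + -2.78·ex + 0.63·ey = (3.7305,2.6926)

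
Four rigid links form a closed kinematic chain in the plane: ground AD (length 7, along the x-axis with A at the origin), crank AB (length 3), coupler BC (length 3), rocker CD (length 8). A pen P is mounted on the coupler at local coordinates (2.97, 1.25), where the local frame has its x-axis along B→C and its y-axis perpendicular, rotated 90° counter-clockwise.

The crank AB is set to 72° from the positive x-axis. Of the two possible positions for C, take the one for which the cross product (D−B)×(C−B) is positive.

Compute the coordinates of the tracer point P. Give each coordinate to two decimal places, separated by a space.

0.26 6.00

A=(0,0), D=(7.00,0)
B = A + 3.00·(cos72°, sin72°) = (0.9271, 2.8532)
|BD| = 6.7098
circle(B,3.00) ∩ circle(D,8.00): a=-0.7436, h=2.9064
  candidates: C₊=(1.4899,5.7999) cross=19.501; C₋=(-0.9818,0.5388) cross=-19.501
  mode + wants cross > 0 → take C=(1.4899,5.7999) (cross=19.501)
ex = (C−B)/|BC| = (0.1876,0.9822); ey = (-0.9822,0.1876)
P = B + 2.97·ex + 1.25·ey = (0.2565,6.0049)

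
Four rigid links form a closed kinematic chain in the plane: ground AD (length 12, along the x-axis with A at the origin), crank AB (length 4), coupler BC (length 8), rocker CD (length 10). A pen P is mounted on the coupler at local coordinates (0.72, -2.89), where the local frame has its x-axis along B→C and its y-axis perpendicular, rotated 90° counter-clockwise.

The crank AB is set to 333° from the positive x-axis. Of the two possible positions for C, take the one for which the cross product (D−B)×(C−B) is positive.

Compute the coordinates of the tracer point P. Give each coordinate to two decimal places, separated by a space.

A=(0,0), D=(12.00,0)
B = A + 4.00·(cos333°, sin333°) = (3.5640, -1.8160)
|BD| = 8.6292
circle(B,8.00) ∩ circle(D,10.00): a=2.2287, h=7.6833
  candidates: C₊=(4.1259,6.1643) cross=66.301; C₋=(7.3597,-8.8582) cross=-66.301
  mode + wants cross > 0 → take C=(4.1259,6.1643) (cross=66.301)
ex = (C−B)/|BC| = (0.0702,0.9975); ey = (-0.9975,0.0702)
P = B + 0.72·ex + -2.89·ey = (6.4975,-1.3007)

6.50 -1.30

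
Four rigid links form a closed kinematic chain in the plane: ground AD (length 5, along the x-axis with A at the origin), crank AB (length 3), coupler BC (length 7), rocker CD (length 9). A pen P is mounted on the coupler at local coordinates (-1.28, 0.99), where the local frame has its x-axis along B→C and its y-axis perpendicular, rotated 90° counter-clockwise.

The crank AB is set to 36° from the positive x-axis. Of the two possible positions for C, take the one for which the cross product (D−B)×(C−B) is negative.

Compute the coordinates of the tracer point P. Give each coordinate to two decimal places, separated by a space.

A=(0,0), D=(5.00,0)
B = A + 3.00·(cos36°, sin36°) = (2.4271, 1.7634)
|BD| = 3.1192
circle(B,7.00) ∩ circle(D,9.00): a=-3.5699, h=6.0213
  candidates: C₊=(2.8863,8.7483) cross=18.782; C₋=(-3.9216,-1.1853) cross=-18.782
  mode - wants cross < 0 → take C=(-3.9216,-1.1853) (cross=-18.782)
ex = (C−B)/|BC| = (-0.9070,-0.4212); ey = (0.4212,-0.9070)
P = B + -1.28·ex + 0.99·ey = (4.0050,1.4047)

4.00 1.40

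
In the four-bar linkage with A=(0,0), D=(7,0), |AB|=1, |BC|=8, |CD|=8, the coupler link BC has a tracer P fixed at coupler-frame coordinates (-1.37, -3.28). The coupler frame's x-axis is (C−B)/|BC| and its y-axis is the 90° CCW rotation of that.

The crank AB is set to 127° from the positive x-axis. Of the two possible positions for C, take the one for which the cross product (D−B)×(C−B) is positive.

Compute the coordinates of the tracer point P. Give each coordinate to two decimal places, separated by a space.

1.32 -2.19

A=(0,0), D=(7.00,0)
B = A + 1.00·(cos127°, sin127°) = (-0.6018, 0.7986)
|BD| = 7.6437
circle(B,8.00) ∩ circle(D,8.00): a=3.8218, h=7.0281
  candidates: C₊=(3.9334,7.3889) cross=53.720; C₋=(2.4648,-6.5903) cross=-53.720
  mode + wants cross > 0 → take C=(3.9334,7.3889) (cross=53.720)
ex = (C−B)/|BC| = (0.5669,0.8238); ey = (-0.8238,0.5669)
P = B + -1.37·ex + -3.28·ey = (1.3235,-2.1894)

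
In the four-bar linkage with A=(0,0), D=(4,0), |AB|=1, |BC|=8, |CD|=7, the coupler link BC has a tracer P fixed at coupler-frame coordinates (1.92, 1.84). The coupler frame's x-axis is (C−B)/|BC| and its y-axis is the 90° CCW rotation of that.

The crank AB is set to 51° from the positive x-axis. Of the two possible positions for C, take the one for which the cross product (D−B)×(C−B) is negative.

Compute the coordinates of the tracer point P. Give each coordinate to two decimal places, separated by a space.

2.93 -0.55

A=(0,0), D=(4.00,0)
B = A + 1.00·(cos51°, sin51°) = (0.6293, 0.7771)
|BD| = 3.4591
circle(B,8.00) ∩ circle(D,7.00): a=3.8977, h=6.9862
  candidates: C₊=(5.9970,6.7091) cross=24.166; C₋=(2.8578,-6.9062) cross=-24.166
  mode - wants cross < 0 → take C=(2.8578,-6.9062) (cross=-24.166)
ex = (C−B)/|BC| = (0.2786,-0.9604); ey = (0.9604,0.2786)
P = B + 1.92·ex + 1.84·ey = (2.9313,-0.5543)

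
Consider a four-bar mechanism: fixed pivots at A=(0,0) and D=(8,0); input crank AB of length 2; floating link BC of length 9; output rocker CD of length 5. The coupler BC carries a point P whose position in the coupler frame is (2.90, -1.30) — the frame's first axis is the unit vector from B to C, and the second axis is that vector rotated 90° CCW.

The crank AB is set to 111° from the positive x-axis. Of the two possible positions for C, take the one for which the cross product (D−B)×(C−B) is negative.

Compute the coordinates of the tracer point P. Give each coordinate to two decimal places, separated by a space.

A=(0,0), D=(8.00,0)
B = A + 2.00·(cos111°, sin111°) = (-0.7167, 1.8672)
|BD| = 8.9145
circle(B,9.00) ∩ circle(D,5.00): a=7.5982, h=4.8236
  candidates: C₊=(7.7232,4.9923) cross=43.000; C₋=(5.7026,-4.4409) cross=-43.000
  mode - wants cross < 0 → take C=(5.7026,-4.4409) (cross=-43.000)
ex = (C−B)/|BC| = (0.7133,-0.7009); ey = (0.7009,0.7133)
P = B + 2.90·ex + -1.30·ey = (0.4405,-1.0927)

0.44 -1.09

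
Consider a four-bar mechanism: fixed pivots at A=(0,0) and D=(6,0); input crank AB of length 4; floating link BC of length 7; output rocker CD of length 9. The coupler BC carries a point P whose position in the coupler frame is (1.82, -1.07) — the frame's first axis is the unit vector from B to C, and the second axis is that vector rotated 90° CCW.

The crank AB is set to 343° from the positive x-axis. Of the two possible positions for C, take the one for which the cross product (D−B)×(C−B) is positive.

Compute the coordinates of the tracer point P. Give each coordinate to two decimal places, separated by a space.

2.30 0.29

A=(0,0), D=(6.00,0)
B = A + 4.00·(cos343°, sin343°) = (3.8252, -1.1695)
|BD| = 2.4693
circle(B,7.00) ∩ circle(D,9.00): a=-5.2450, h=4.6358
  candidates: C₊=(-2.9898,0.4293) cross=11.447; C₋=(1.4014,-7.7364) cross=-11.447
  mode + wants cross > 0 → take C=(-2.9898,0.4293) (cross=11.447)
ex = (C−B)/|BC| = (-0.9736,0.2284); ey = (-0.2284,-0.9736)
P = B + 1.82·ex + -1.07·ey = (2.2977,0.2879)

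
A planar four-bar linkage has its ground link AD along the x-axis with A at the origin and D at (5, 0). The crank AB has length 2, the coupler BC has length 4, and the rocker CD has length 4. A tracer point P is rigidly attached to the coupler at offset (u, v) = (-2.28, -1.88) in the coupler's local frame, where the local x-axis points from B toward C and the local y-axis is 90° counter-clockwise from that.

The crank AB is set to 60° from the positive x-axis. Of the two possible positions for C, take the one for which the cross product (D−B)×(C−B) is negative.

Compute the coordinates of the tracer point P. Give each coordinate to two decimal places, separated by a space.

-1.23 3.67

A=(0,0), D=(5.00,0)
B = A + 2.00·(cos60°, sin60°) = (1.0000, 1.7321)
|BD| = 4.3589
circle(B,4.00) ∩ circle(D,4.00): a=2.1794, h=3.3541
  candidates: C₊=(4.3328,3.9440) cross=14.620; C₋=(1.6672,-2.2119) cross=-14.620
  mode - wants cross < 0 → take C=(1.6672,-2.2119) (cross=-14.620)
ex = (C−B)/|BC| = (0.1668,-0.9860); ey = (0.9860,0.1668)
P = B + -2.28·ex + -1.88·ey = (-1.2340,3.6665)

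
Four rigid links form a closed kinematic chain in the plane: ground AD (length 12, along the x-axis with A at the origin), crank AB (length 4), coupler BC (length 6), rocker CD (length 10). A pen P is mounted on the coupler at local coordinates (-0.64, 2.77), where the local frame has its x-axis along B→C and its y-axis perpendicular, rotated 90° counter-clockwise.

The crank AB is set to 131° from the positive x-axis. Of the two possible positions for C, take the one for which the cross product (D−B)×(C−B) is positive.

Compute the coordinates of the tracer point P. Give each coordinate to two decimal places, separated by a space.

A=(0,0), D=(12.00,0)
B = A + 4.00·(cos131°, sin131°) = (-2.6242, 3.0188)
|BD| = 14.9326
circle(B,6.00) ∩ circle(D,10.00): a=5.3233, h=2.7681
  candidates: C₊=(3.1488,4.6536) cross=41.335; C₋=(2.0296,-0.7683) cross=-41.335
  mode + wants cross > 0 → take C=(3.1488,4.6536) (cross=41.335)
ex = (C−B)/|BC| = (0.9622,0.2725); ey = (-0.2725,0.9622)
P = B + -0.64·ex + 2.77·ey = (-3.9947,5.5097)

-3.99 5.51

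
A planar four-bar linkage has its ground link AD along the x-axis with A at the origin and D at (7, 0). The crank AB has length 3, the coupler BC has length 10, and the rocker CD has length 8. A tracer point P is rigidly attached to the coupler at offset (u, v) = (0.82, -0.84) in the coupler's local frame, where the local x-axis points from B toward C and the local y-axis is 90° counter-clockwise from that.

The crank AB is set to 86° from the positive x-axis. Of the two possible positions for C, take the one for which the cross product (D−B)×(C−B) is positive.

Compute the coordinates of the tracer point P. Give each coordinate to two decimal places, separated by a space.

1.33 2.64

A=(0,0), D=(7.00,0)
B = A + 3.00·(cos86°, sin86°) = (0.2093, 2.9927)
|BD| = 7.4209
circle(B,10.00) ∩ circle(D,8.00): a=6.1360, h=7.8961
  candidates: C₊=(9.0086,7.7438) cross=58.597; C₋=(2.6399,-6.7074) cross=-58.597
  mode + wants cross > 0 → take C=(9.0086,7.7438) (cross=58.597)
ex = (C−B)/|BC| = (0.8799,0.4751); ey = (-0.4751,0.8799)
P = B + 0.82·ex + -0.84·ey = (1.3299,2.6431)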